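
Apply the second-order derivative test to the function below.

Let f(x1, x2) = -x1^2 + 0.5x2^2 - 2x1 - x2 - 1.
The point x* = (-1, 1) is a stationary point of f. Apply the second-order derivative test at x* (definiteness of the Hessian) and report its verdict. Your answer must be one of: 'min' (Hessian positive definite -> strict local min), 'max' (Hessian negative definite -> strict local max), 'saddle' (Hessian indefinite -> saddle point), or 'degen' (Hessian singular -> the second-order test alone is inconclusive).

Compute the Hessian H = grad^2 f:
  H = [[-2, 0], [0, 1]]
Verify stationarity: grad f(x*) = H x* + g = (0, 0).
Eigenvalues of H: -2, 1.
Eigenvalues have mixed signs, so H is indefinite -> x* is a saddle point.

saddle


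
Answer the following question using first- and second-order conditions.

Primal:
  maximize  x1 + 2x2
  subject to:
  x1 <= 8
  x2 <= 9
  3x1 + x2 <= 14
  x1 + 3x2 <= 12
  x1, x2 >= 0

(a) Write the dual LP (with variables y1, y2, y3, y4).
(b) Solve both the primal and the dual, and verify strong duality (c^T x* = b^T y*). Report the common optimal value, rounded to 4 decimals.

The standard primal-dual pair for 'max c^T x s.t. A x <= b, x >= 0' is:
  Dual:  min b^T y  s.t.  A^T y >= c,  y >= 0.

So the dual LP is:
  minimize  8y1 + 9y2 + 14y3 + 12y4
  subject to:
    y1 + 3y3 + y4 >= 1
    y2 + y3 + 3y4 >= 2
    y1, y2, y3, y4 >= 0

Solving the primal: x* = (3.75, 2.75).
  primal value c^T x* = 9.25.
Solving the dual: y* = (0, 0, 0.125, 0.625).
  dual value b^T y* = 9.25.
Strong duality: c^T x* = b^T y*. Confirmed.

9.25


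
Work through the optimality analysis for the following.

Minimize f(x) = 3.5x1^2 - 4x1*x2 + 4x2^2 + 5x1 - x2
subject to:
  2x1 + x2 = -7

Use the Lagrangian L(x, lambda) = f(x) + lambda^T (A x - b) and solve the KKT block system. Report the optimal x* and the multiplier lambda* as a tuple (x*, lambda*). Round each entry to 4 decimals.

Form the Lagrangian:
  L(x, lambda) = (1/2) x^T Q x + c^T x + lambda^T (A x - b)
Stationarity (grad_x L = 0): Q x + c + A^T lambda = 0.
Primal feasibility: A x = b.

This gives the KKT block system:
  [ Q   A^T ] [ x     ]   [-c ]
  [ A    0  ] [ lambda ] = [ b ]

Solving the linear system:
  x*      = (-2.6727, -1.6545)
  lambda* = (3.5455)
  f(x*)   = 6.5545

x* = (-2.6727, -1.6545), lambda* = (3.5455)


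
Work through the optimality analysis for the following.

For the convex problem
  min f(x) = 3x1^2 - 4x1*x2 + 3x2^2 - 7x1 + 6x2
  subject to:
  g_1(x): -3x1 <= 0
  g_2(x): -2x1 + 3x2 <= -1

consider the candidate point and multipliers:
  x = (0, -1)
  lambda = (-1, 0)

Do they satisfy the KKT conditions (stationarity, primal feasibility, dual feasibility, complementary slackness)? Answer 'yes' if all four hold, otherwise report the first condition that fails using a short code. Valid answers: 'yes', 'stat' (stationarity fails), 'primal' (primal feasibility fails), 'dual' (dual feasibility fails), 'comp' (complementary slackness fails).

Gradient of f: grad f(x) = Q x + c = (-3, 0)
Constraint values g_i(x) = a_i^T x - b_i:
  g_1((0, -1)) = 0
  g_2((0, -1)) = -2
Stationarity residual: grad f(x) + sum_i lambda_i a_i = (0, 0)
  -> stationarity OK
Primal feasibility (all g_i <= 0): OK
Dual feasibility (all lambda_i >= 0): FAILS
Complementary slackness (lambda_i * g_i(x) = 0 for all i): OK

Verdict: the first failing condition is dual_feasibility -> dual.

dual


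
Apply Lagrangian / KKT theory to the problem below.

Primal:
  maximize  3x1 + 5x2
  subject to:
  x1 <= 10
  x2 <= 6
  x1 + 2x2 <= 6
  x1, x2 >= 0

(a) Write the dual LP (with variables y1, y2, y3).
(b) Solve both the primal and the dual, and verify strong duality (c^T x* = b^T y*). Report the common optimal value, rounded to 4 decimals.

The standard primal-dual pair for 'max c^T x s.t. A x <= b, x >= 0' is:
  Dual:  min b^T y  s.t.  A^T y >= c,  y >= 0.

So the dual LP is:
  minimize  10y1 + 6y2 + 6y3
  subject to:
    y1 + y3 >= 3
    y2 + 2y3 >= 5
    y1, y2, y3 >= 0

Solving the primal: x* = (6, 0).
  primal value c^T x* = 18.
Solving the dual: y* = (0, 0, 3).
  dual value b^T y* = 18.
Strong duality: c^T x* = b^T y*. Confirmed.

18


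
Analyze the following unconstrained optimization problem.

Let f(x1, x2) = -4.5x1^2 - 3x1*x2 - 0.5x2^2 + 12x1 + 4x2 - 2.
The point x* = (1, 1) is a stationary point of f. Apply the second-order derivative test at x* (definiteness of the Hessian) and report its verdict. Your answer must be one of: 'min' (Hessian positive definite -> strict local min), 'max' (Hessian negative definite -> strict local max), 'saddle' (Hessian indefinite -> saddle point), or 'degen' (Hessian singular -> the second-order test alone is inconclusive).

Compute the Hessian H = grad^2 f:
  H = [[-9, -3], [-3, -1]]
Verify stationarity: grad f(x*) = H x* + g = (0, 0).
Eigenvalues of H: -10, 0.
H has a zero eigenvalue (singular; negative semidefinite but not definite), so H is neither positive definite, negative definite, nor indefinite. The second-order test alone is inconclusive -> degen.
(Indeed, f is constant along the null direction of H through x*, so x* is not a strict local extremum.)

degen


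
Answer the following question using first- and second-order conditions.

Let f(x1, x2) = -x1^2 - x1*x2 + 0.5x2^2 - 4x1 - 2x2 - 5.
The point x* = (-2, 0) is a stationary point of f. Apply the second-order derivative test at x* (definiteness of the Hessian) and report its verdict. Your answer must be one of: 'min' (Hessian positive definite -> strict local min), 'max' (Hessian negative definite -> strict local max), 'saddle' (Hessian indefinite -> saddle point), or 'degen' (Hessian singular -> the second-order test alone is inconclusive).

Compute the Hessian H = grad^2 f:
  H = [[-2, -1], [-1, 1]]
Verify stationarity: grad f(x*) = H x* + g = (0, 0).
Eigenvalues of H: -2.3028, 1.3028.
Eigenvalues have mixed signs, so H is indefinite -> x* is a saddle point.

saddle


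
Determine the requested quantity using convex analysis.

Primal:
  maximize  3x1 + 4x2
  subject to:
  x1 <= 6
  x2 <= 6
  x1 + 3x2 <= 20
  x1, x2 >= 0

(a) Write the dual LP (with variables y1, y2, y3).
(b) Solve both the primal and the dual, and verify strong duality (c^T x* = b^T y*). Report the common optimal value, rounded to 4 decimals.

The standard primal-dual pair for 'max c^T x s.t. A x <= b, x >= 0' is:
  Dual:  min b^T y  s.t.  A^T y >= c,  y >= 0.

So the dual LP is:
  minimize  6y1 + 6y2 + 20y3
  subject to:
    y1 + y3 >= 3
    y2 + 3y3 >= 4
    y1, y2, y3 >= 0

Solving the primal: x* = (6, 4.6667).
  primal value c^T x* = 36.6667.
Solving the dual: y* = (1.6667, 0, 1.3333).
  dual value b^T y* = 36.6667.
Strong duality: c^T x* = b^T y*. Confirmed.

36.6667


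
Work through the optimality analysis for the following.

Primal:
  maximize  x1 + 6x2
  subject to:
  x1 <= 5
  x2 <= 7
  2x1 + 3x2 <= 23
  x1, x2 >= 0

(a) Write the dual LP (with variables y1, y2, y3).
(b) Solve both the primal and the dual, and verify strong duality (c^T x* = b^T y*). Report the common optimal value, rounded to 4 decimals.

The standard primal-dual pair for 'max c^T x s.t. A x <= b, x >= 0' is:
  Dual:  min b^T y  s.t.  A^T y >= c,  y >= 0.

So the dual LP is:
  minimize  5y1 + 7y2 + 23y3
  subject to:
    y1 + 2y3 >= 1
    y2 + 3y3 >= 6
    y1, y2, y3 >= 0

Solving the primal: x* = (1, 7).
  primal value c^T x* = 43.
Solving the dual: y* = (0, 4.5, 0.5).
  dual value b^T y* = 43.
Strong duality: c^T x* = b^T y*. Confirmed.

43


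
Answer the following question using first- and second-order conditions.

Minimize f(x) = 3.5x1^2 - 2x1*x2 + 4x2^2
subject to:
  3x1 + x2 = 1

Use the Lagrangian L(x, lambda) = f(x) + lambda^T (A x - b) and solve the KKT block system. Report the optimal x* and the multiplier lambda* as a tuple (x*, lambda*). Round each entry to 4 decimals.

Form the Lagrangian:
  L(x, lambda) = (1/2) x^T Q x + c^T x + lambda^T (A x - b)
Stationarity (grad_x L = 0): Q x + c + A^T lambda = 0.
Primal feasibility: A x = b.

This gives the KKT block system:
  [ Q   A^T ] [ x     ]   [-c ]
  [ A    0  ] [ lambda ] = [ b ]

Solving the linear system:
  x*      = (0.2857, 0.1429)
  lambda* = (-0.5714)
  f(x*)   = 0.2857

x* = (0.2857, 0.1429), lambda* = (-0.5714)


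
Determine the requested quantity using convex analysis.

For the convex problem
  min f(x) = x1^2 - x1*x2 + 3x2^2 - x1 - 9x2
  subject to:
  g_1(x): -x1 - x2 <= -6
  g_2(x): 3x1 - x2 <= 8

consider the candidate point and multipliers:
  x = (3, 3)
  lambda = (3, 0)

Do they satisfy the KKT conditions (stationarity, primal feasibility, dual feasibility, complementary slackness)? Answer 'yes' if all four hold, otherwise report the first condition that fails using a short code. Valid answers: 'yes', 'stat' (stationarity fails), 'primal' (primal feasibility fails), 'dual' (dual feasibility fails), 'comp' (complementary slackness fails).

Gradient of f: grad f(x) = Q x + c = (2, 6)
Constraint values g_i(x) = a_i^T x - b_i:
  g_1((3, 3)) = 0
  g_2((3, 3)) = -2
Stationarity residual: grad f(x) + sum_i lambda_i a_i = (-1, 3)
  -> stationarity FAILS
Primal feasibility (all g_i <= 0): OK
Dual feasibility (all lambda_i >= 0): OK
Complementary slackness (lambda_i * g_i(x) = 0 for all i): OK

Verdict: the first failing condition is stationarity -> stat.

stat


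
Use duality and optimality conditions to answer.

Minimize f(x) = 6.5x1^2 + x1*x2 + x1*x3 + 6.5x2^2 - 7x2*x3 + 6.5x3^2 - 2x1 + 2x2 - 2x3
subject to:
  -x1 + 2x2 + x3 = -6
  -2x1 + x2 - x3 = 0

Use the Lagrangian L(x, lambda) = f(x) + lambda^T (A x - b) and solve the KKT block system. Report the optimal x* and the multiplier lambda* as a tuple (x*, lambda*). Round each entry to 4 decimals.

Form the Lagrangian:
  L(x, lambda) = (1/2) x^T Q x + c^T x + lambda^T (A x - b)
Stationarity (grad_x L = 0): Q x + c + A^T lambda = 0.
Primal feasibility: A x = b.

This gives the KKT block system:
  [ Q   A^T ] [ x     ]   [-c ]
  [ A    0  ] [ lambda ] = [ b ]

Solving the linear system:
  x*      = (0.0377, -1.9623, -2.0377)
  lambda* = (7.9748, -6.7421)
  f(x*)   = 23.9623

x* = (0.0377, -1.9623, -2.0377), lambda* = (7.9748, -6.7421)


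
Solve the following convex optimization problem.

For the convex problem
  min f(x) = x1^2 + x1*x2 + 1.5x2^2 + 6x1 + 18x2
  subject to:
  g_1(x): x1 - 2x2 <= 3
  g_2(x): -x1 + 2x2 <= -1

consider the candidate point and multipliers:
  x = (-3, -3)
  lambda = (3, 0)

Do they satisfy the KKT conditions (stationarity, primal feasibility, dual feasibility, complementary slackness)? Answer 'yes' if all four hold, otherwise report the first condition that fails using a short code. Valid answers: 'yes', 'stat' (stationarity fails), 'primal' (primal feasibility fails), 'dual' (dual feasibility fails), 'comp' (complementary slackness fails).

Gradient of f: grad f(x) = Q x + c = (-3, 6)
Constraint values g_i(x) = a_i^T x - b_i:
  g_1((-3, -3)) = 0
  g_2((-3, -3)) = -2
Stationarity residual: grad f(x) + sum_i lambda_i a_i = (0, 0)
  -> stationarity OK
Primal feasibility (all g_i <= 0): OK
Dual feasibility (all lambda_i >= 0): OK
Complementary slackness (lambda_i * g_i(x) = 0 for all i): OK

Verdict: yes, KKT holds.

yes


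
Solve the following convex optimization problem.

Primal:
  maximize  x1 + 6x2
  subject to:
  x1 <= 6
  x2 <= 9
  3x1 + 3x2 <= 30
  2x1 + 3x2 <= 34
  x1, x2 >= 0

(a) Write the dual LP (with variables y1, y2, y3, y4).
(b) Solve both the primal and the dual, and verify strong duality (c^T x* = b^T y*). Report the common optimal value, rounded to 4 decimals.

The standard primal-dual pair for 'max c^T x s.t. A x <= b, x >= 0' is:
  Dual:  min b^T y  s.t.  A^T y >= c,  y >= 0.

So the dual LP is:
  minimize  6y1 + 9y2 + 30y3 + 34y4
  subject to:
    y1 + 3y3 + 2y4 >= 1
    y2 + 3y3 + 3y4 >= 6
    y1, y2, y3, y4 >= 0

Solving the primal: x* = (1, 9).
  primal value c^T x* = 55.
Solving the dual: y* = (0, 5, 0.3333, 0).
  dual value b^T y* = 55.
Strong duality: c^T x* = b^T y*. Confirmed.

55


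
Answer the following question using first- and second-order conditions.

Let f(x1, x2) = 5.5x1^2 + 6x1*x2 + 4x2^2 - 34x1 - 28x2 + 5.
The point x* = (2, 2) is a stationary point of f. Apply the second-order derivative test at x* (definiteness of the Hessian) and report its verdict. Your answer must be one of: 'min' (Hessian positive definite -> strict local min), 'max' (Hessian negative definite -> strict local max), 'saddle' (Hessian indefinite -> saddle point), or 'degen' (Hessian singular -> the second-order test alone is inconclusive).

Compute the Hessian H = grad^2 f:
  H = [[11, 6], [6, 8]]
Verify stationarity: grad f(x*) = H x* + g = (0, 0).
Eigenvalues of H: 3.3153, 15.6847.
Both eigenvalues > 0, so H is positive definite -> x* is a strict local min.

min


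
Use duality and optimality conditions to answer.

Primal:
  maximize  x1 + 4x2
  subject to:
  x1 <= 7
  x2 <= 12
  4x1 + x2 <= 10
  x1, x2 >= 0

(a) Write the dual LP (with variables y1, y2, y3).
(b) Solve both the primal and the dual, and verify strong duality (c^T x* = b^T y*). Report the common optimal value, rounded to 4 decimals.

The standard primal-dual pair for 'max c^T x s.t. A x <= b, x >= 0' is:
  Dual:  min b^T y  s.t.  A^T y >= c,  y >= 0.

So the dual LP is:
  minimize  7y1 + 12y2 + 10y3
  subject to:
    y1 + 4y3 >= 1
    y2 + y3 >= 4
    y1, y2, y3 >= 0

Solving the primal: x* = (0, 10).
  primal value c^T x* = 40.
Solving the dual: y* = (0, 0, 4).
  dual value b^T y* = 40.
Strong duality: c^T x* = b^T y*. Confirmed.

40


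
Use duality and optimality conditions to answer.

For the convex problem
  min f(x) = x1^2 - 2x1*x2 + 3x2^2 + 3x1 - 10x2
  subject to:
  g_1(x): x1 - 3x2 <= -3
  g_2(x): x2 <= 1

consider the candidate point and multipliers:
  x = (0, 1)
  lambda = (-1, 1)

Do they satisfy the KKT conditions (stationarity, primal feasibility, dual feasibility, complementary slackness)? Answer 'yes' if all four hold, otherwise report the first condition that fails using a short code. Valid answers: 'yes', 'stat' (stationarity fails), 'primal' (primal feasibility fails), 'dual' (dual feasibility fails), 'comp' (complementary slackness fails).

Gradient of f: grad f(x) = Q x + c = (1, -4)
Constraint values g_i(x) = a_i^T x - b_i:
  g_1((0, 1)) = 0
  g_2((0, 1)) = 0
Stationarity residual: grad f(x) + sum_i lambda_i a_i = (0, 0)
  -> stationarity OK
Primal feasibility (all g_i <= 0): OK
Dual feasibility (all lambda_i >= 0): FAILS
Complementary slackness (lambda_i * g_i(x) = 0 for all i): OK

Verdict: the first failing condition is dual_feasibility -> dual.

dual


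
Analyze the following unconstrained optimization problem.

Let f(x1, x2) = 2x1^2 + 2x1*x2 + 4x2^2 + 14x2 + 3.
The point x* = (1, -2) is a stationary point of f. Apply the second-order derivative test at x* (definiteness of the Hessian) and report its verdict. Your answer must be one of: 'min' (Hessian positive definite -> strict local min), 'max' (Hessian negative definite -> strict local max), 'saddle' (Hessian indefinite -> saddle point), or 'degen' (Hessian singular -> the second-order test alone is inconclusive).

Compute the Hessian H = grad^2 f:
  H = [[4, 2], [2, 8]]
Verify stationarity: grad f(x*) = H x* + g = (0, 0).
Eigenvalues of H: 3.1716, 8.8284.
Both eigenvalues > 0, so H is positive definite -> x* is a strict local min.

min


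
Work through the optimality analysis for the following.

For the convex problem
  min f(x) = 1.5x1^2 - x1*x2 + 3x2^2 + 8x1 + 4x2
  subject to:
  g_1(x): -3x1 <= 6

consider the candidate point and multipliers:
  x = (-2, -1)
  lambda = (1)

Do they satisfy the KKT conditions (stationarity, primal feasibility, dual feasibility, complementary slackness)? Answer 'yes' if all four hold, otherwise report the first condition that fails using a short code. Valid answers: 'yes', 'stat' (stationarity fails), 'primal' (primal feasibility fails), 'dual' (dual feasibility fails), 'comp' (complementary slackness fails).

Gradient of f: grad f(x) = Q x + c = (3, 0)
Constraint values g_i(x) = a_i^T x - b_i:
  g_1((-2, -1)) = 0
Stationarity residual: grad f(x) + sum_i lambda_i a_i = (0, 0)
  -> stationarity OK
Primal feasibility (all g_i <= 0): OK
Dual feasibility (all lambda_i >= 0): OK
Complementary slackness (lambda_i * g_i(x) = 0 for all i): OK

Verdict: yes, KKT holds.

yes


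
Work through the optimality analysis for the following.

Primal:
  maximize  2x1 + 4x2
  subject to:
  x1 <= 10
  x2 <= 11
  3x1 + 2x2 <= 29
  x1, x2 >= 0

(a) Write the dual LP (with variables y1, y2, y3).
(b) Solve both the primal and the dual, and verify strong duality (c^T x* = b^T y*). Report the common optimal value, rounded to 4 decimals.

The standard primal-dual pair for 'max c^T x s.t. A x <= b, x >= 0' is:
  Dual:  min b^T y  s.t.  A^T y >= c,  y >= 0.

So the dual LP is:
  minimize  10y1 + 11y2 + 29y3
  subject to:
    y1 + 3y3 >= 2
    y2 + 2y3 >= 4
    y1, y2, y3 >= 0

Solving the primal: x* = (2.3333, 11).
  primal value c^T x* = 48.6667.
Solving the dual: y* = (0, 2.6667, 0.6667).
  dual value b^T y* = 48.6667.
Strong duality: c^T x* = b^T y*. Confirmed.

48.6667


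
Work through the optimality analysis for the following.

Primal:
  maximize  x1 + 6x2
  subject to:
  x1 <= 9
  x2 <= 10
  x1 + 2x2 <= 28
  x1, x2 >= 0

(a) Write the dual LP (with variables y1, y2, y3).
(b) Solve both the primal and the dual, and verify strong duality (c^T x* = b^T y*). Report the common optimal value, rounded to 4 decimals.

The standard primal-dual pair for 'max c^T x s.t. A x <= b, x >= 0' is:
  Dual:  min b^T y  s.t.  A^T y >= c,  y >= 0.

So the dual LP is:
  minimize  9y1 + 10y2 + 28y3
  subject to:
    y1 + y3 >= 1
    y2 + 2y3 >= 6
    y1, y2, y3 >= 0

Solving the primal: x* = (8, 10).
  primal value c^T x* = 68.
Solving the dual: y* = (0, 4, 1).
  dual value b^T y* = 68.
Strong duality: c^T x* = b^T y*. Confirmed.

68


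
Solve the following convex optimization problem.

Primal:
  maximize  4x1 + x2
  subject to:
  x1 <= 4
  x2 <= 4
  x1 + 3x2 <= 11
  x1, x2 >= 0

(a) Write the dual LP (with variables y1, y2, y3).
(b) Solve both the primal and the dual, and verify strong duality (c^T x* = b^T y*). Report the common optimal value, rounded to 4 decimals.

The standard primal-dual pair for 'max c^T x s.t. A x <= b, x >= 0' is:
  Dual:  min b^T y  s.t.  A^T y >= c,  y >= 0.

So the dual LP is:
  minimize  4y1 + 4y2 + 11y3
  subject to:
    y1 + y3 >= 4
    y2 + 3y3 >= 1
    y1, y2, y3 >= 0

Solving the primal: x* = (4, 2.3333).
  primal value c^T x* = 18.3333.
Solving the dual: y* = (3.6667, 0, 0.3333).
  dual value b^T y* = 18.3333.
Strong duality: c^T x* = b^T y*. Confirmed.

18.3333


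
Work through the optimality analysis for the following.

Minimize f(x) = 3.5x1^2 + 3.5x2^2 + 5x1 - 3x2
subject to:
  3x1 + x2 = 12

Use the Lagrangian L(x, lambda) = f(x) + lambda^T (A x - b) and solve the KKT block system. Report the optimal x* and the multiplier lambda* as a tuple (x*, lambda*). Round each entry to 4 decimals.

Form the Lagrangian:
  L(x, lambda) = (1/2) x^T Q x + c^T x + lambda^T (A x - b)
Stationarity (grad_x L = 0): Q x + c + A^T lambda = 0.
Primal feasibility: A x = b.

This gives the KKT block system:
  [ Q   A^T ] [ x     ]   [-c ]
  [ A    0  ] [ lambda ] = [ b ]

Solving the linear system:
  x*      = (3.4, 1.8)
  lambda* = (-9.6)
  f(x*)   = 63.4

x* = (3.4, 1.8), lambda* = (-9.6)


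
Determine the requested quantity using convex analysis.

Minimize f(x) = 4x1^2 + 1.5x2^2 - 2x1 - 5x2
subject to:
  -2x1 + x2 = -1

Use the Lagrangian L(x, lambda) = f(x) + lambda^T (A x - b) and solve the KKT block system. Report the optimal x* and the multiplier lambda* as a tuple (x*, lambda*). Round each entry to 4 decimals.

Form the Lagrangian:
  L(x, lambda) = (1/2) x^T Q x + c^T x + lambda^T (A x - b)
Stationarity (grad_x L = 0): Q x + c + A^T lambda = 0.
Primal feasibility: A x = b.

This gives the KKT block system:
  [ Q   A^T ] [ x     ]   [-c ]
  [ A    0  ] [ lambda ] = [ b ]

Solving the linear system:
  x*      = (0.9, 0.8)
  lambda* = (2.6)
  f(x*)   = -1.6

x* = (0.9, 0.8), lambda* = (2.6)


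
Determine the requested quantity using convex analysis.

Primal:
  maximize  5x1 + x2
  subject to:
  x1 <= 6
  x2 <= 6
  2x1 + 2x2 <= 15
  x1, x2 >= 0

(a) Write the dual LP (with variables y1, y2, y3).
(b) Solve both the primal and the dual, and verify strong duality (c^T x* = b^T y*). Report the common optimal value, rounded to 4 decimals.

The standard primal-dual pair for 'max c^T x s.t. A x <= b, x >= 0' is:
  Dual:  min b^T y  s.t.  A^T y >= c,  y >= 0.

So the dual LP is:
  minimize  6y1 + 6y2 + 15y3
  subject to:
    y1 + 2y3 >= 5
    y2 + 2y3 >= 1
    y1, y2, y3 >= 0

Solving the primal: x* = (6, 1.5).
  primal value c^T x* = 31.5.
Solving the dual: y* = (4, 0, 0.5).
  dual value b^T y* = 31.5.
Strong duality: c^T x* = b^T y*. Confirmed.

31.5


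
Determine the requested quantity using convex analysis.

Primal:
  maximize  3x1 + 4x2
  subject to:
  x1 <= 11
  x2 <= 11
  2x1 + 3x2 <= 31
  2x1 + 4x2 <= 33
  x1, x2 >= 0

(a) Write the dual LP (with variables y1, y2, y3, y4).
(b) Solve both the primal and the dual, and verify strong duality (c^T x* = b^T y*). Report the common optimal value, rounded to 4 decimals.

The standard primal-dual pair for 'max c^T x s.t. A x <= b, x >= 0' is:
  Dual:  min b^T y  s.t.  A^T y >= c,  y >= 0.

So the dual LP is:
  minimize  11y1 + 11y2 + 31y3 + 33y4
  subject to:
    y1 + 2y3 + 2y4 >= 3
    y2 + 3y3 + 4y4 >= 4
    y1, y2, y3, y4 >= 0

Solving the primal: x* = (11, 2.75).
  primal value c^T x* = 44.
Solving the dual: y* = (1, 0, 0, 1).
  dual value b^T y* = 44.
Strong duality: c^T x* = b^T y*. Confirmed.

44


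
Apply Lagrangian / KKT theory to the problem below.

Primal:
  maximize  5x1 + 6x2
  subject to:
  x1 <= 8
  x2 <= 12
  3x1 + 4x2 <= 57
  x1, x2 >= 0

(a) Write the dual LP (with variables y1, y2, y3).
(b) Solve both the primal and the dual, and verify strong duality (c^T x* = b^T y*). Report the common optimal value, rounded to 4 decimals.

The standard primal-dual pair for 'max c^T x s.t. A x <= b, x >= 0' is:
  Dual:  min b^T y  s.t.  A^T y >= c,  y >= 0.

So the dual LP is:
  minimize  8y1 + 12y2 + 57y3
  subject to:
    y1 + 3y3 >= 5
    y2 + 4y3 >= 6
    y1, y2, y3 >= 0

Solving the primal: x* = (8, 8.25).
  primal value c^T x* = 89.5.
Solving the dual: y* = (0.5, 0, 1.5).
  dual value b^T y* = 89.5.
Strong duality: c^T x* = b^T y*. Confirmed.

89.5


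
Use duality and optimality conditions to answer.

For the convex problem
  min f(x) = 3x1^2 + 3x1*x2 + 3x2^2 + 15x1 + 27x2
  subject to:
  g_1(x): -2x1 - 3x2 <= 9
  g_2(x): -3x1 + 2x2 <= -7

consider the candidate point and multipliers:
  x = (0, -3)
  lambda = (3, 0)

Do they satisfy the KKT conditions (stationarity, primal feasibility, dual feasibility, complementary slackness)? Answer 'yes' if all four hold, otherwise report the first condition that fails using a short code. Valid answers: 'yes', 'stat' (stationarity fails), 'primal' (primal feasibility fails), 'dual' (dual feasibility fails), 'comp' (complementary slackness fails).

Gradient of f: grad f(x) = Q x + c = (6, 9)
Constraint values g_i(x) = a_i^T x - b_i:
  g_1((0, -3)) = 0
  g_2((0, -3)) = 1
Stationarity residual: grad f(x) + sum_i lambda_i a_i = (0, 0)
  -> stationarity OK
Primal feasibility (all g_i <= 0): FAILS
Dual feasibility (all lambda_i >= 0): OK
Complementary slackness (lambda_i * g_i(x) = 0 for all i): OK

Verdict: the first failing condition is primal_feasibility -> primal.

primal


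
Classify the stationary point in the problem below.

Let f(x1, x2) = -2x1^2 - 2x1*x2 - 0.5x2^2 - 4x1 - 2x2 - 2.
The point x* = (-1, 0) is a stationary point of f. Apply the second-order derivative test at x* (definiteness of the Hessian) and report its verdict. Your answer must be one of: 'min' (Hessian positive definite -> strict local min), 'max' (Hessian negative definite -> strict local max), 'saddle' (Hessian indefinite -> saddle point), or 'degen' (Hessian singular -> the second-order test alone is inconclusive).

Compute the Hessian H = grad^2 f:
  H = [[-4, -2], [-2, -1]]
Verify stationarity: grad f(x*) = H x* + g = (0, 0).
Eigenvalues of H: -5, 0.
H has a zero eigenvalue (singular; negative semidefinite but not definite), so H is neither positive definite, negative definite, nor indefinite. The second-order test alone is inconclusive -> degen.
(Indeed, f is constant along the null direction of H through x*, so x* is not a strict local extremum.)

degen


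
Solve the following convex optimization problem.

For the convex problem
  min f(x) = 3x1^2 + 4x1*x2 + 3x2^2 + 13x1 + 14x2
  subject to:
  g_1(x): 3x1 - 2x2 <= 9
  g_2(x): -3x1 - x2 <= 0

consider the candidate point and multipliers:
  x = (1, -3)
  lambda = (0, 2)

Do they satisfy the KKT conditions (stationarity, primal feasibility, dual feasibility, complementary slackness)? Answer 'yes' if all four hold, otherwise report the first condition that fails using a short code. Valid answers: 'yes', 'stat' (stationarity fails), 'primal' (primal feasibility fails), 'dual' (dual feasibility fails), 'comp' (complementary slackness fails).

Gradient of f: grad f(x) = Q x + c = (7, 0)
Constraint values g_i(x) = a_i^T x - b_i:
  g_1((1, -3)) = 0
  g_2((1, -3)) = 0
Stationarity residual: grad f(x) + sum_i lambda_i a_i = (1, -2)
  -> stationarity FAILS
Primal feasibility (all g_i <= 0): OK
Dual feasibility (all lambda_i >= 0): OK
Complementary slackness (lambda_i * g_i(x) = 0 for all i): OK

Verdict: the first failing condition is stationarity -> stat.

stat


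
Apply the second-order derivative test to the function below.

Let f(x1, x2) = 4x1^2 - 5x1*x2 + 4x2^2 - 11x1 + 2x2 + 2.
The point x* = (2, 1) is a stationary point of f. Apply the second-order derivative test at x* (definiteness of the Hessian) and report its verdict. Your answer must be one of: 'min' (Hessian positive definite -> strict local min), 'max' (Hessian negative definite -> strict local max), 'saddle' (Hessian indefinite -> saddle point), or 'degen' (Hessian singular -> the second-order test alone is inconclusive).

Compute the Hessian H = grad^2 f:
  H = [[8, -5], [-5, 8]]
Verify stationarity: grad f(x*) = H x* + g = (0, 0).
Eigenvalues of H: 3, 13.
Both eigenvalues > 0, so H is positive definite -> x* is a strict local min.

min


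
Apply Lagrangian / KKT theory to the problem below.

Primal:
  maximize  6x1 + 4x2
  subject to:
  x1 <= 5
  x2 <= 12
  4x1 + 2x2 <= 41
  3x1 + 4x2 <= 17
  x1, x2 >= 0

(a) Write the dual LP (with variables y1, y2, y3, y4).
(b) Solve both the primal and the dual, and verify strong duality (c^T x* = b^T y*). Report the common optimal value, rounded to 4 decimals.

The standard primal-dual pair for 'max c^T x s.t. A x <= b, x >= 0' is:
  Dual:  min b^T y  s.t.  A^T y >= c,  y >= 0.

So the dual LP is:
  minimize  5y1 + 12y2 + 41y3 + 17y4
  subject to:
    y1 + 4y3 + 3y4 >= 6
    y2 + 2y3 + 4y4 >= 4
    y1, y2, y3, y4 >= 0

Solving the primal: x* = (5, 0.5).
  primal value c^T x* = 32.
Solving the dual: y* = (3, 0, 0, 1).
  dual value b^T y* = 32.
Strong duality: c^T x* = b^T y*. Confirmed.

32


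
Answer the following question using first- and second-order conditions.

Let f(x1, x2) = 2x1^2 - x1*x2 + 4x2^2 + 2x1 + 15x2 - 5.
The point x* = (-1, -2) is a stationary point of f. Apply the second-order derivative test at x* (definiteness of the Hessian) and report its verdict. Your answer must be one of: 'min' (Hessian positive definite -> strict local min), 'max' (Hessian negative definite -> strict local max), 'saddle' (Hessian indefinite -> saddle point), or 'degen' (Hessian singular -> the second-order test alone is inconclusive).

Compute the Hessian H = grad^2 f:
  H = [[4, -1], [-1, 8]]
Verify stationarity: grad f(x*) = H x* + g = (0, 0).
Eigenvalues of H: 3.7639, 8.2361.
Both eigenvalues > 0, so H is positive definite -> x* is a strict local min.

min


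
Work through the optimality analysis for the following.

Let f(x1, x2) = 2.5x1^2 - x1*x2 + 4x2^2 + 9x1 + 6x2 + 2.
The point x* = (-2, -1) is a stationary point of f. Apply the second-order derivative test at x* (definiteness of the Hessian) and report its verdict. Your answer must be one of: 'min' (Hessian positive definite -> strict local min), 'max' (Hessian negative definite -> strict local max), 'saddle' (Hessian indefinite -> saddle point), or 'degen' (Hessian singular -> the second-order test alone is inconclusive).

Compute the Hessian H = grad^2 f:
  H = [[5, -1], [-1, 8]]
Verify stationarity: grad f(x*) = H x* + g = (0, 0).
Eigenvalues of H: 4.6972, 8.3028.
Both eigenvalues > 0, so H is positive definite -> x* is a strict local min.

min


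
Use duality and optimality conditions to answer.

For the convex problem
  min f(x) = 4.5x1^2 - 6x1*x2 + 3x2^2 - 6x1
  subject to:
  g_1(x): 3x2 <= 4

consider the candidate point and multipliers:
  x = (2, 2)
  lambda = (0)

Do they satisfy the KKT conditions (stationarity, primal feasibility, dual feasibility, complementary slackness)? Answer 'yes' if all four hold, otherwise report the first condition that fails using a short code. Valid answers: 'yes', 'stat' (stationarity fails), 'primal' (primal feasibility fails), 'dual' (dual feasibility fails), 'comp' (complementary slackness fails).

Gradient of f: grad f(x) = Q x + c = (0, 0)
Constraint values g_i(x) = a_i^T x - b_i:
  g_1((2, 2)) = 2
Stationarity residual: grad f(x) + sum_i lambda_i a_i = (0, 0)
  -> stationarity OK
Primal feasibility (all g_i <= 0): FAILS
Dual feasibility (all lambda_i >= 0): OK
Complementary slackness (lambda_i * g_i(x) = 0 for all i): OK

Verdict: the first failing condition is primal_feasibility -> primal.

primal


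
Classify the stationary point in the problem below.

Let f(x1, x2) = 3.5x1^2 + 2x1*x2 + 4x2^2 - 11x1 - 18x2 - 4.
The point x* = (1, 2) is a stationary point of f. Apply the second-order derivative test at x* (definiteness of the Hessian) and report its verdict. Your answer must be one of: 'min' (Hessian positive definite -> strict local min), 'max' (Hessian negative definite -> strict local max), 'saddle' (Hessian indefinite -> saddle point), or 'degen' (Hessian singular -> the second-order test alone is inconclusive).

Compute the Hessian H = grad^2 f:
  H = [[7, 2], [2, 8]]
Verify stationarity: grad f(x*) = H x* + g = (0, 0).
Eigenvalues of H: 5.4384, 9.5616.
Both eigenvalues > 0, so H is positive definite -> x* is a strict local min.

min


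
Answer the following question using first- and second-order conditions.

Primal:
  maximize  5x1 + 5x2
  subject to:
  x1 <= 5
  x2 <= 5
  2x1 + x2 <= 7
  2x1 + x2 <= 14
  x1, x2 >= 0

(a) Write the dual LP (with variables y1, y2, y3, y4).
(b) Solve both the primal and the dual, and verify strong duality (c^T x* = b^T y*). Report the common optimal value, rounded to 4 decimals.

The standard primal-dual pair for 'max c^T x s.t. A x <= b, x >= 0' is:
  Dual:  min b^T y  s.t.  A^T y >= c,  y >= 0.

So the dual LP is:
  minimize  5y1 + 5y2 + 7y3 + 14y4
  subject to:
    y1 + 2y3 + 2y4 >= 5
    y2 + y3 + y4 >= 5
    y1, y2, y3, y4 >= 0

Solving the primal: x* = (1, 5).
  primal value c^T x* = 30.
Solving the dual: y* = (0, 2.5, 2.5, 0).
  dual value b^T y* = 30.
Strong duality: c^T x* = b^T y*. Confirmed.

30


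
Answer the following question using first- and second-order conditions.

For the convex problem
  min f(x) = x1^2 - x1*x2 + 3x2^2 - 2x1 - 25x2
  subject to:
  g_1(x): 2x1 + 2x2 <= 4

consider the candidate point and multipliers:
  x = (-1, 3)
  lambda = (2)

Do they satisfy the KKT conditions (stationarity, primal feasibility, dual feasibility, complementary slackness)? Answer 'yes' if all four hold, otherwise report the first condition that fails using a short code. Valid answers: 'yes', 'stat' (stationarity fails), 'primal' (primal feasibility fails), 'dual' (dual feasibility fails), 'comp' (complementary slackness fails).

Gradient of f: grad f(x) = Q x + c = (-7, -6)
Constraint values g_i(x) = a_i^T x - b_i:
  g_1((-1, 3)) = 0
Stationarity residual: grad f(x) + sum_i lambda_i a_i = (-3, -2)
  -> stationarity FAILS
Primal feasibility (all g_i <= 0): OK
Dual feasibility (all lambda_i >= 0): OK
Complementary slackness (lambda_i * g_i(x) = 0 for all i): OK

Verdict: the first failing condition is stationarity -> stat.

stat


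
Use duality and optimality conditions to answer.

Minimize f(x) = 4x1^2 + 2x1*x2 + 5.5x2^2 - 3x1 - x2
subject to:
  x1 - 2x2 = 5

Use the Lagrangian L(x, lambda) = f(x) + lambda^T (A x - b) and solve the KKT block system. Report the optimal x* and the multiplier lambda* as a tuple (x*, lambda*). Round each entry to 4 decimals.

Form the Lagrangian:
  L(x, lambda) = (1/2) x^T Q x + c^T x + lambda^T (A x - b)
Stationarity (grad_x L = 0): Q x + c + A^T lambda = 0.
Primal feasibility: A x = b.

This gives the KKT block system:
  [ Q   A^T ] [ x     ]   [-c ]
  [ A    0  ] [ lambda ] = [ b ]

Solving the linear system:
  x*      = (1.7451, -1.6275)
  lambda* = (-7.7059)
  f(x*)   = 17.4608

x* = (1.7451, -1.6275), lambda* = (-7.7059)


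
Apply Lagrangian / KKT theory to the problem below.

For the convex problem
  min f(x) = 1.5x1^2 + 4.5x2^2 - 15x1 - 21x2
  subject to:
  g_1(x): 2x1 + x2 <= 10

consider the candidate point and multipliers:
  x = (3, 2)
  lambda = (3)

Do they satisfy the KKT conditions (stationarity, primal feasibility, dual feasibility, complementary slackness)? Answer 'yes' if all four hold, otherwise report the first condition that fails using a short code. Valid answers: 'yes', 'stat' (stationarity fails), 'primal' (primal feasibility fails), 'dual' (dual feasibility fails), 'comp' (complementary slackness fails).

Gradient of f: grad f(x) = Q x + c = (-6, -3)
Constraint values g_i(x) = a_i^T x - b_i:
  g_1((3, 2)) = -2
Stationarity residual: grad f(x) + sum_i lambda_i a_i = (0, 0)
  -> stationarity OK
Primal feasibility (all g_i <= 0): OK
Dual feasibility (all lambda_i >= 0): OK
Complementary slackness (lambda_i * g_i(x) = 0 for all i): FAILS

Verdict: the first failing condition is complementary_slackness -> comp.

comp


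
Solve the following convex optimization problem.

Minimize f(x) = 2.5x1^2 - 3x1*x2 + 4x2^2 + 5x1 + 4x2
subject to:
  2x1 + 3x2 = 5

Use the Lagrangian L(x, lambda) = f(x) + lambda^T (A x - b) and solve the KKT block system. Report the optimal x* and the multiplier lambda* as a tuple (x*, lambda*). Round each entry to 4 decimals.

Form the Lagrangian:
  L(x, lambda) = (1/2) x^T Q x + c^T x + lambda^T (A x - b)
Stationarity (grad_x L = 0): Q x + c + A^T lambda = 0.
Primal feasibility: A x = b.

This gives the KKT block system:
  [ Q   A^T ] [ x     ]   [-c ]
  [ A    0  ] [ lambda ] = [ b ]

Solving the linear system:
  x*      = (0.9204, 1.0531)
  lambda* = (-3.2212)
  f(x*)   = 12.4602

x* = (0.9204, 1.0531), lambda* = (-3.2212)


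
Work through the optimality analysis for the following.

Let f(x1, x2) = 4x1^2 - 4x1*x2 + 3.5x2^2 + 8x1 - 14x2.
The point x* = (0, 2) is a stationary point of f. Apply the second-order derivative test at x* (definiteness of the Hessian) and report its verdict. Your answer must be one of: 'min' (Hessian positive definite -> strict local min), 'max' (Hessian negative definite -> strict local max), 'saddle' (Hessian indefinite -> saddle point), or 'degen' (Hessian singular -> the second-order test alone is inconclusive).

Compute the Hessian H = grad^2 f:
  H = [[8, -4], [-4, 7]]
Verify stationarity: grad f(x*) = H x* + g = (0, 0).
Eigenvalues of H: 3.4689, 11.5311.
Both eigenvalues > 0, so H is positive definite -> x* is a strict local min.

min


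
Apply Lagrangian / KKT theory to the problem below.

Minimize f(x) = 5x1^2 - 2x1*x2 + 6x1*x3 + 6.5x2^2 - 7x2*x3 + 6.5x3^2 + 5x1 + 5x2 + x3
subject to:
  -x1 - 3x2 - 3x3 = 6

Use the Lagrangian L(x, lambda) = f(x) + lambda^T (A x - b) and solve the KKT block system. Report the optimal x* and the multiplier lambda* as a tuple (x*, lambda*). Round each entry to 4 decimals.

Form the Lagrangian:
  L(x, lambda) = (1/2) x^T Q x + c^T x + lambda^T (A x - b)
Stationarity (grad_x L = 0): Q x + c + A^T lambda = 0.
Primal feasibility: A x = b.

This gives the KKT block system:
  [ Q   A^T ] [ x     ]   [-c ]
  [ A    0  ] [ lambda ] = [ b ]

Solving the linear system:
  x*      = (-0.3784, -1.1126, -0.7613)
  lambda* = (-1.1261)
  f(x*)   = -0.7297

x* = (-0.3784, -1.1126, -0.7613), lambda* = (-1.1261)


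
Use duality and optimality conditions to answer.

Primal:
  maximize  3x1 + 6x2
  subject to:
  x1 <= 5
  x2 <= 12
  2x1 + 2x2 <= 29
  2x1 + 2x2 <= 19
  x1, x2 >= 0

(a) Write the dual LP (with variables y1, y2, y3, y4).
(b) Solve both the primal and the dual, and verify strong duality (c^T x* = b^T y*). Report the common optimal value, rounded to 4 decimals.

The standard primal-dual pair for 'max c^T x s.t. A x <= b, x >= 0' is:
  Dual:  min b^T y  s.t.  A^T y >= c,  y >= 0.

So the dual LP is:
  minimize  5y1 + 12y2 + 29y3 + 19y4
  subject to:
    y1 + 2y3 + 2y4 >= 3
    y2 + 2y3 + 2y4 >= 6
    y1, y2, y3, y4 >= 0

Solving the primal: x* = (0, 9.5).
  primal value c^T x* = 57.
Solving the dual: y* = (0, 0, 0, 3).
  dual value b^T y* = 57.
Strong duality: c^T x* = b^T y*. Confirmed.

57


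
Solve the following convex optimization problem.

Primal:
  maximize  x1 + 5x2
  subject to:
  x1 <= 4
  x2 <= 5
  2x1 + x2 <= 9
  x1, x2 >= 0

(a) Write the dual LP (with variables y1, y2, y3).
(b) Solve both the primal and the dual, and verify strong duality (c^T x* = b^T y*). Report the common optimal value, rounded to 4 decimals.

The standard primal-dual pair for 'max c^T x s.t. A x <= b, x >= 0' is:
  Dual:  min b^T y  s.t.  A^T y >= c,  y >= 0.

So the dual LP is:
  minimize  4y1 + 5y2 + 9y3
  subject to:
    y1 + 2y3 >= 1
    y2 + y3 >= 5
    y1, y2, y3 >= 0

Solving the primal: x* = (2, 5).
  primal value c^T x* = 27.
Solving the dual: y* = (0, 4.5, 0.5).
  dual value b^T y* = 27.
Strong duality: c^T x* = b^T y*. Confirmed.

27


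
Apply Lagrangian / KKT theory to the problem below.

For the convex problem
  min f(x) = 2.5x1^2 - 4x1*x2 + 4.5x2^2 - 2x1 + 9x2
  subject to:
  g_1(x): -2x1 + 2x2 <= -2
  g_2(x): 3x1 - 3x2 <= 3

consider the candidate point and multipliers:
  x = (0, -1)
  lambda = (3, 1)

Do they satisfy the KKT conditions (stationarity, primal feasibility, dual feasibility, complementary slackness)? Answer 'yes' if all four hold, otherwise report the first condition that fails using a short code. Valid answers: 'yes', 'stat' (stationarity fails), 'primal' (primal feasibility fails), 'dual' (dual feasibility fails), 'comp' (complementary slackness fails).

Gradient of f: grad f(x) = Q x + c = (2, 0)
Constraint values g_i(x) = a_i^T x - b_i:
  g_1((0, -1)) = 0
  g_2((0, -1)) = 0
Stationarity residual: grad f(x) + sum_i lambda_i a_i = (-1, 3)
  -> stationarity FAILS
Primal feasibility (all g_i <= 0): OK
Dual feasibility (all lambda_i >= 0): OK
Complementary slackness (lambda_i * g_i(x) = 0 for all i): OK

Verdict: the first failing condition is stationarity -> stat.

stat


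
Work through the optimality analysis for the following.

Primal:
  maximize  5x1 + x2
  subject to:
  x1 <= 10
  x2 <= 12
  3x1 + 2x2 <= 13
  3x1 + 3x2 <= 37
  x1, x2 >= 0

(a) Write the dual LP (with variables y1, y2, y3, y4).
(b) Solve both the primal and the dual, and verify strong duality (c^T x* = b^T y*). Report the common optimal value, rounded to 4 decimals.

The standard primal-dual pair for 'max c^T x s.t. A x <= b, x >= 0' is:
  Dual:  min b^T y  s.t.  A^T y >= c,  y >= 0.

So the dual LP is:
  minimize  10y1 + 12y2 + 13y3 + 37y4
  subject to:
    y1 + 3y3 + 3y4 >= 5
    y2 + 2y3 + 3y4 >= 1
    y1, y2, y3, y4 >= 0

Solving the primal: x* = (4.3333, 0).
  primal value c^T x* = 21.6667.
Solving the dual: y* = (0, 0, 1.6667, 0).
  dual value b^T y* = 21.6667.
Strong duality: c^T x* = b^T y*. Confirmed.

21.6667


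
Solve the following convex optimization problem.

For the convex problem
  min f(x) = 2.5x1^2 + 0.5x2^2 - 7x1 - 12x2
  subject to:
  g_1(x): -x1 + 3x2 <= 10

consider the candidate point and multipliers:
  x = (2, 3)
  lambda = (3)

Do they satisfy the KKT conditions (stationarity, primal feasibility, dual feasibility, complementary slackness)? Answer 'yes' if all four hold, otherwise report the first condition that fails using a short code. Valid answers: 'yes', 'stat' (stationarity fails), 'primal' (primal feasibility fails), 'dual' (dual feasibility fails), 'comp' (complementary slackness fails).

Gradient of f: grad f(x) = Q x + c = (3, -9)
Constraint values g_i(x) = a_i^T x - b_i:
  g_1((2, 3)) = -3
Stationarity residual: grad f(x) + sum_i lambda_i a_i = (0, 0)
  -> stationarity OK
Primal feasibility (all g_i <= 0): OK
Dual feasibility (all lambda_i >= 0): OK
Complementary slackness (lambda_i * g_i(x) = 0 for all i): FAILS

Verdict: the first failing condition is complementary_slackness -> comp.

comp
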